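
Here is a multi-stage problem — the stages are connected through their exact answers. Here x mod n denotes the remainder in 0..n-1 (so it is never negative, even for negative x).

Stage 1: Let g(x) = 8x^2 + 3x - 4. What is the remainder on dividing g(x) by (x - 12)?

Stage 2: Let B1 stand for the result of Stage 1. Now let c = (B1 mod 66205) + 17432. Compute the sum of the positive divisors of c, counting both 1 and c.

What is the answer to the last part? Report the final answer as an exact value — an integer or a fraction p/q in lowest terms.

Stage 1: remainder = value at the root: 8*(12)^2 + 3*(12)^1 - 4 = (1152) + (36) + (-4) = 1184; answer 1184
Stage 2: B1 = 1184; c = 18616; 18616 = 2^3 * 13 * 179; sigma = (1 + 2 + 4 + 8) * (1 + 13) * (1 + 179) = 15 * 14 * 180 = 37800; answer 37800

37800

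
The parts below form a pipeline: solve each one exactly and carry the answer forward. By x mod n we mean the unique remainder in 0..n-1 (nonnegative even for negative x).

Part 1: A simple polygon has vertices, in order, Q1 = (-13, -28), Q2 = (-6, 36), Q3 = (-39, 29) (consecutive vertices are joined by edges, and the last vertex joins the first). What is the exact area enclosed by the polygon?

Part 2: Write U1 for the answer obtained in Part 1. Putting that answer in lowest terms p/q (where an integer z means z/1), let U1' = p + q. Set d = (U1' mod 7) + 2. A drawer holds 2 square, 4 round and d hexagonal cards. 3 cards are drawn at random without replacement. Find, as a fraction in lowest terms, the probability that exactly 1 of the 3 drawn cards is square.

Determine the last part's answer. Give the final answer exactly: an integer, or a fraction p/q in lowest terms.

15/28

Part 1: cross terms: (-13*36 - -6*-28)=-636, (-6*29 - -39*36)=1230, (-39*-28 - -13*29)=1469; twice the area = |2063| = 2063; area = 2063/2; answer 2063/2
Part 2: U1 = 2063/2; threaded value p + q = 2065; d = 2; total draws C(8,3) = 56; favorable C(2,1)*C(6,2) = 30; P = 15/28; answer 15/28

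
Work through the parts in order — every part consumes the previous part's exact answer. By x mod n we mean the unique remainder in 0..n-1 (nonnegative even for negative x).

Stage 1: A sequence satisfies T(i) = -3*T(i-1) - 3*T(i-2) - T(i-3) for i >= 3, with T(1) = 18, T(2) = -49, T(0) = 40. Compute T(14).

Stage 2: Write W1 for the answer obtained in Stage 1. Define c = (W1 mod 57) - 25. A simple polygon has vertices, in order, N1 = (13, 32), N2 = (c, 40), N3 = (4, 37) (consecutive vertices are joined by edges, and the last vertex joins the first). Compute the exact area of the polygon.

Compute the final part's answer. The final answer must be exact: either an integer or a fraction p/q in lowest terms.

21

Stage 1: T(3) = -3*(-49) - 3*(18) - 1*(40) = 53; iterating: T(3)=53, T(4)=-30, T(5)=-20, T(6)=97, T(7)=-201, T(8)=332, T(9)=-490, T(10)=675, T(11)=-887, T(12)=1126, T(13)=-1392, T(14)=1685; answer 1685
Stage 2: W1 = 1685; c = 7; cross terms: (13*40 - 7*32)=296, (7*37 - 4*40)=99, (4*32 - 13*37)=-353; twice the area = |42| = 42; area = 21; answer 21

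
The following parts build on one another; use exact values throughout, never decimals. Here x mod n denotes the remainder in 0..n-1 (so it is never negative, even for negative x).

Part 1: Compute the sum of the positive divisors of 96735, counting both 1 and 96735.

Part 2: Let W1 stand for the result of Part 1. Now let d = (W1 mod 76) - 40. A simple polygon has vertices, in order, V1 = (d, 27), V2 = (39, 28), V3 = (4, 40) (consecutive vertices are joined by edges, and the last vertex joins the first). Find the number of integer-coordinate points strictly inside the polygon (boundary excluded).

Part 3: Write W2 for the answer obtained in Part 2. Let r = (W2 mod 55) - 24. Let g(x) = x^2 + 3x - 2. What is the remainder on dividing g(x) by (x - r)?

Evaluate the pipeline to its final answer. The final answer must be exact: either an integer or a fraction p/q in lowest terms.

866

Part 1: 96735 = 3 * 5 * 6449; sigma = (1 + 3) * (1 + 5) * (1 + 6449) = 4 * 6 * 6450 = 154800; answer 154800
Part 2: W1 = 154800; d = 24; cross terms: (24*28 - 39*27)=-381, (39*40 - 4*28)=1448, (4*27 - 24*40)=-852; twice the area = |215| = 215; area = 215/2; boundary points = 1 + 1 + 1 = 3; strictly interior points = area - boundary/2 + 1 = 107; answer 107
Part 3: W2 = 107; r = 28; remainder = value at the root: 1*(28)^2 + 3*(28)^1 - 2 = (784) + (84) + (-2) = 866; answer 866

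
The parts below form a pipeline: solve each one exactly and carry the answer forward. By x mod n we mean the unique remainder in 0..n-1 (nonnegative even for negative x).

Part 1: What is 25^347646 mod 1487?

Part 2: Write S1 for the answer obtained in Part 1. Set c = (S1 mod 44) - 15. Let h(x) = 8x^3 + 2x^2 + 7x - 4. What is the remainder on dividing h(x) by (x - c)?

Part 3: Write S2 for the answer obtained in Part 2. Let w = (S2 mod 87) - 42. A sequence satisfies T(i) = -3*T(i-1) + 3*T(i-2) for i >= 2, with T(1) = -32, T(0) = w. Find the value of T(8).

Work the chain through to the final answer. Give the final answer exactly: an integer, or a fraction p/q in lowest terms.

357048

Part 1: squarings mod 1487: 25^1=25, 25^2=625, 25^4=1031, 25^8=1243, 25^16=56, 25^32=162, 25^64=965, 25^128=363, 25^256=913, 25^512=849, 25^1024=1093, 25^2048=588, 25^4096=760, 25^8192=644, 25^16384=1350, 25^32768=925, 25^65536=600, 25^131072=146, 25^262144=498; 25^347646 = 25^2 * 25^4 * 25^8 * 25^16 * 25^32 * 25^64 * 25^128 * 25^256 * 25^1024 * 25^2048 * 25^16384 * 25^65536 * 25^262144 = 332 (mod 1487); answer 332
Part 2: S1 = 332; c = 9; remainder = value at the root: 8*(9)^3 + 2*(9)^2 + 7*(9)^1 - 4 = (5832) + (162) + (63) + (-4) = 6053; answer 6053
Part 3: S2 = 6053; w = 8; T(2) = -3*(-32) + 3*(8) = 120; iterating: T(2)=120, T(3)=-456, T(4)=1728, T(5)=-6552, T(6)=24840, T(7)=-94176, T(8)=357048; answer 357048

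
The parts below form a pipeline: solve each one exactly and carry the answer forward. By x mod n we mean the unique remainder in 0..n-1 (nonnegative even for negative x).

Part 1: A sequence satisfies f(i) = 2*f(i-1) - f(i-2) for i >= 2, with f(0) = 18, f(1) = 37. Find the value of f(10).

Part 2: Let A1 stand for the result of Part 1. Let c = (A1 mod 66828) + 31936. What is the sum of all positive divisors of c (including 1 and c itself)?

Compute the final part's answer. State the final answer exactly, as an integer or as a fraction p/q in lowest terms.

74214

Part 1: f(2) = 2*(37) - 1*(18) = 56; iterating: f(2)=56, f(3)=75, f(4)=94, f(5)=113, f(6)=132, f(7)=151, f(8)=170, f(9)=189, f(10)=208; answer 208
Part 2: A1 = 208; c = 32144; 32144 = 2^4 * 7^2 * 41; sigma = (1 + 2 + 4 + 8 + 16) * (1 + 7 + 49) * (1 + 41) = 31 * 57 * 42 = 74214; answer 74214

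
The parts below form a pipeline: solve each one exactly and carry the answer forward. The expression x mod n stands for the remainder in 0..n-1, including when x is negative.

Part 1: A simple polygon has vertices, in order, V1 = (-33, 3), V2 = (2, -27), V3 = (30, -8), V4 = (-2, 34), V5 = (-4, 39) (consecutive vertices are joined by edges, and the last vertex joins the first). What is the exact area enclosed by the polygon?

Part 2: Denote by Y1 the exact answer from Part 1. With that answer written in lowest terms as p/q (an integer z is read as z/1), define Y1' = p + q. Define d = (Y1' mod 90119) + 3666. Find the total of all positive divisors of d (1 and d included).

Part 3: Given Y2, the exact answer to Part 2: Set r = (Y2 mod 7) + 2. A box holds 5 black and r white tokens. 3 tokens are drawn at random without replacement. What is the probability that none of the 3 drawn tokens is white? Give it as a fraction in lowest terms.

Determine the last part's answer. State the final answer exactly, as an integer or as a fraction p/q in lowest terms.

1/22

Part 1: cross terms: (-33*-27 - 2*3)=885, (2*-8 - 30*-27)=794, (30*34 - -2*-8)=1004, (-2*39 - -4*34)=58, (-4*3 - -33*39)=1275; twice the area = |4016| = 4016; area = 2008; answer 2008
Part 2: Y1 = 2008; threaded value p + q = 2009; d = 5675; 5675 = 5^2 * 227; sigma = (1 + 5 + 25) * (1 + 227) = 31 * 228 = 7068; answer 7068
Part 3: Y2 = 7068; r = 7; total draws C(12,3) = 220; favorable C(5,3) = 10; P = 1/22; answer 1/22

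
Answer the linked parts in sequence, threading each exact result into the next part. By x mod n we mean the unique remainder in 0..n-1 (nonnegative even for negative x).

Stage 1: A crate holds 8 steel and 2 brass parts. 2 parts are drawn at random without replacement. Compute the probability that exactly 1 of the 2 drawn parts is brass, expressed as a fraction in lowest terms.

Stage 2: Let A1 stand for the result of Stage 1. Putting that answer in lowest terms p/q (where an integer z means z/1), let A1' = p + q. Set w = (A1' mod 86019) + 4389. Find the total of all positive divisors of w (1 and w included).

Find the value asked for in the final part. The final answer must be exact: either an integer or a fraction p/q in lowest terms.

Stage 1: total draws C(10,2) = 45; favorable C(2,1)*C(8,1) = 16; P = 16/45; answer 16/45
Stage 2: A1 = 16/45; threaded value p + q = 61; w = 4450; 4450 = 2 * 5^2 * 89; sigma = (1 + 2) * (1 + 5 + 25) * (1 + 89) = 3 * 31 * 90 = 8370; answer 8370

8370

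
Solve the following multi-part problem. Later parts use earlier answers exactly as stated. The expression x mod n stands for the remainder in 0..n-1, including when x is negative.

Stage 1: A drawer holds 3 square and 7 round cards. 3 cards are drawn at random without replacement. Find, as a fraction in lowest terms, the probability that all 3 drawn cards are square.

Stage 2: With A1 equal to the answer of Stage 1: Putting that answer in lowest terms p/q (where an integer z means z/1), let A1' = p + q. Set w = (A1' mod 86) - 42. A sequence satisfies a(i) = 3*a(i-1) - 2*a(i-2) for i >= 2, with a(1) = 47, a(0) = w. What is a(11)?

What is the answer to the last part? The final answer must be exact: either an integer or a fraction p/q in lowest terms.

Stage 1: total draws C(10,3) = 120; favorable C(3,3) = 1; P = 1/120; answer 1/120
Stage 2: A1 = 1/120; threaded value p + q = 121; w = -7; a(2) = 3*(47) - 2*(-7) = 155; iterating: a(2)=155, a(3)=371, a(4)=803, a(5)=1667, a(6)=3395, a(7)=6851, a(8)=13763, a(9)=27587, a(10)=55235, a(11)=110531; answer 110531

110531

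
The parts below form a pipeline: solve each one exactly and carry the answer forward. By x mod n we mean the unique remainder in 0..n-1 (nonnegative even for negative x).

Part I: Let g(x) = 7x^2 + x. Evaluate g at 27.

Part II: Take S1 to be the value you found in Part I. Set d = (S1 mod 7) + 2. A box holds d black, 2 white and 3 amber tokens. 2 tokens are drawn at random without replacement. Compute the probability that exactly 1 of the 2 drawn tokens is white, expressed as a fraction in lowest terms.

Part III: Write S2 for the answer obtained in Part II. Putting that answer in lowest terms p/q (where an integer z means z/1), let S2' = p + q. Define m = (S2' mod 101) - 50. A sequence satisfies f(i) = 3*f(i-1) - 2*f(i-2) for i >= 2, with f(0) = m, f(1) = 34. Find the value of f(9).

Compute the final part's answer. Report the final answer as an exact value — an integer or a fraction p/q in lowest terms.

Part I: 7*(27)^2 + 1*(27)^1 = (5103) + (27) = 5130; answer 5130
Part II: S1 = 5130; d = 8; total draws C(13,2) = 78; favorable C(2,1)*C(11,1) = 22; P = 11/39; answer 11/39
Part III: S2 = 11/39; threaded value p + q = 50; m = 0; f(2) = 3*(34) - 2*(0) = 102; iterating: f(2)=102, f(3)=238, f(4)=510, f(5)=1054, f(6)=2142, f(7)=4318, f(8)=8670, f(9)=17374; answer 17374

17374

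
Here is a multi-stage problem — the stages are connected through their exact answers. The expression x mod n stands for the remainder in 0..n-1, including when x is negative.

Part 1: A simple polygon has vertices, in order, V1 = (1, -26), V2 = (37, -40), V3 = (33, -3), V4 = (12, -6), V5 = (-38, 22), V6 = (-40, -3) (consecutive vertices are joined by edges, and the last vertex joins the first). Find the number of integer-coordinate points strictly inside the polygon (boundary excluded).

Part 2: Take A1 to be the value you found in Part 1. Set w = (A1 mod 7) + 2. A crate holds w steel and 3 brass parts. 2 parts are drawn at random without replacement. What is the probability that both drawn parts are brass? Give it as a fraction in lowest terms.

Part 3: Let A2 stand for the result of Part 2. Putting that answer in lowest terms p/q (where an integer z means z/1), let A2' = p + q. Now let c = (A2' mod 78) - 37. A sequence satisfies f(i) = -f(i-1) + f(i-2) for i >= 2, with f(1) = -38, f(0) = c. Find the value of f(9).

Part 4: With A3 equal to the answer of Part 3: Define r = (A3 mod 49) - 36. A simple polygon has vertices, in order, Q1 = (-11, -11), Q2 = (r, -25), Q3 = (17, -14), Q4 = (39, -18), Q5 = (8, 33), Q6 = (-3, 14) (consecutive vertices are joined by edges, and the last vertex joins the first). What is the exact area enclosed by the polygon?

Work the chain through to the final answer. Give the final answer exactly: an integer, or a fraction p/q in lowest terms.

Part 1: cross terms: (1*-40 - 37*-26)=922, (37*-3 - 33*-40)=1209, (33*-6 - 12*-3)=-162, (12*22 - -38*-6)=36, (-38*-3 - -40*22)=994, (-40*-26 - 1*-3)=1043; twice the area = |4042| = 4042; area = 2021; boundary points = 2 + 1 + 3 + 2 + 1 + 1 = 10; strictly interior points = area - boundary/2 + 1 = 2017; answer 2017
Part 2: A1 = 2017; w = 3; total draws C(6,2) = 15; favorable C(3,2) = 3; P = 1/5; answer 1/5
Part 3: A2 = 1/5; threaded value p + q = 6; c = -31; f(2) = -1*(-38) + 1*(-31) = 7; iterating: f(2)=7, f(3)=-45, f(4)=52, f(5)=-97, f(6)=149, f(7)=-246, f(8)=395, f(9)=-641; answer -641
Part 4: A3 = -641; r = 9; cross terms: (-11*-25 - 9*-11)=374, (9*-14 - 17*-25)=299, (17*-18 - 39*-14)=240, (39*33 - 8*-18)=1431, (8*14 - -3*33)=211, (-3*-11 - -11*14)=187; twice the area = |2742| = 2742; area = 1371; answer 1371

1371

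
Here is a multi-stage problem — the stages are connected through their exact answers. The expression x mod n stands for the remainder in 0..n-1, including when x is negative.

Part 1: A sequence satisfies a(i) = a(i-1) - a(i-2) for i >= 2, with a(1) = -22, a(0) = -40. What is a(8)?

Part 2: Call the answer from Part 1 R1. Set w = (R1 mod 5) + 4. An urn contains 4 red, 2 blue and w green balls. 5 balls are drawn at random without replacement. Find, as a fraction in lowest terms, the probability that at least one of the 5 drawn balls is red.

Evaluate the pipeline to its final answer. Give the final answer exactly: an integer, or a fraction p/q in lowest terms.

129/143

Part 1: a(2) = 1*(-22) - 1*(-40) = 18; iterating: a(2)=18, a(3)=40, a(4)=22, a(5)=-18, a(6)=-40, a(7)=-22, a(8)=18; answer 18
Part 2: R1 = 18; w = 7; total draws C(13,5) = 1287; complement C(9,5) = 126; favorable 1287 - 126 = 1161; P = 129/143; answer 129/143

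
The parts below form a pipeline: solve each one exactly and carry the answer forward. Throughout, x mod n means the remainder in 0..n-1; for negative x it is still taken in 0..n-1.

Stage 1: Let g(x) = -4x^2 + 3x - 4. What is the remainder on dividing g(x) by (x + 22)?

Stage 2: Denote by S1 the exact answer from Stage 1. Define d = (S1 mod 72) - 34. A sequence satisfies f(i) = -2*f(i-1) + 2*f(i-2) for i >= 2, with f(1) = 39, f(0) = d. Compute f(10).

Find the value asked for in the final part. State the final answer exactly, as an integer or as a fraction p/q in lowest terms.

-378336

Stage 1: remainder = value at the root: -4*(-22)^2 + 3*(-22)^1 - 4 = (-1936) + (-66) + (-4) = -2006; answer -2006
Stage 2: S1 = -2006; d = -24; f(2) = -2*(39) + 2*(-24) = -126; iterating: f(2)=-126, f(3)=330, f(4)=-912, f(5)=2484, f(6)=-6792, f(7)=18552, f(8)=-50688, f(9)=138480, f(10)=-378336; answer -378336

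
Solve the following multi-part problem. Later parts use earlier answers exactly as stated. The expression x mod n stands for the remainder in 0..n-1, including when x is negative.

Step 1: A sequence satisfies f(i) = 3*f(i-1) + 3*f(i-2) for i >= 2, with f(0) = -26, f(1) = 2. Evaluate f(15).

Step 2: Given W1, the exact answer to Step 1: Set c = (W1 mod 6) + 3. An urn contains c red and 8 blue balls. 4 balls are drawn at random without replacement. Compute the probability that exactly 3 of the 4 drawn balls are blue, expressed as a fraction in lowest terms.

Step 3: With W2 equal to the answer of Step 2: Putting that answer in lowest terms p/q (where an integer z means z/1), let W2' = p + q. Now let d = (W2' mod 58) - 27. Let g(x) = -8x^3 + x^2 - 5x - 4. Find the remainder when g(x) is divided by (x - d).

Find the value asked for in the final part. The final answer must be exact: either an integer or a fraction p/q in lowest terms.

74

Step 1: f(2) = 3*(2) + 3*(-26) = -72; iterating: f(2)=-72, f(3)=-210, f(4)=-846, f(5)=-3168, f(6)=-12042, f(7)=-45630, f(8)=-173016, f(9)=-655938, f(10)=-2486862, f(11)=-9428400, f(12)=-35745786, f(13)=-135522558, f(14)=-513805032, f(15)=-1947982770; answer -1947982770
Step 2: W1 = -1947982770; c = 3; total draws C(11,4) = 330; favorable C(8,3)*C(3,1) = 168; P = 28/55; answer 28/55
Step 3: W2 = 28/55; threaded value p + q = 83; d = -2; remainder = value at the root: -8*(-2)^3 + 1*(-2)^2 - 5*(-2)^1 - 4 = (64) + (4) + (10) + (-4) = 74; answer 74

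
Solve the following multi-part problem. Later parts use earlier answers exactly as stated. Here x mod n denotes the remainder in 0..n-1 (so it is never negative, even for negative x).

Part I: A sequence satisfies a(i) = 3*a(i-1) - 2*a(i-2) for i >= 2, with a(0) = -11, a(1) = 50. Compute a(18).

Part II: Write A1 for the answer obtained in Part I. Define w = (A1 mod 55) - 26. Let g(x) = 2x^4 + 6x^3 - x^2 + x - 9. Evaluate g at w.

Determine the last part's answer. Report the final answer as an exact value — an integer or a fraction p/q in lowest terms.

Part I: a(2) = 3*(50) - 2*(-11) = 172; iterating: a(2)=172, a(3)=416, a(4)=904, a(5)=1880, a(6)=3832, a(7)=7736, a(8)=15544, a(9)=31160, a(10)=62392, a(11)=124856, a(12)=249784, a(13)=499640, a(14)=999352, a(15)=1998776, a(16)=3997624, a(17)=7995320, a(18)=15990712; answer 15990712
Part II: A1 = 15990712; w = -14; 2*(-14)^4 + 6*(-14)^3 - 1*(-14)^2 + 1*(-14)^1 - 9 = (76832) + (-16464) + (-196) + (-14) + (-9) = 60149; answer 60149

60149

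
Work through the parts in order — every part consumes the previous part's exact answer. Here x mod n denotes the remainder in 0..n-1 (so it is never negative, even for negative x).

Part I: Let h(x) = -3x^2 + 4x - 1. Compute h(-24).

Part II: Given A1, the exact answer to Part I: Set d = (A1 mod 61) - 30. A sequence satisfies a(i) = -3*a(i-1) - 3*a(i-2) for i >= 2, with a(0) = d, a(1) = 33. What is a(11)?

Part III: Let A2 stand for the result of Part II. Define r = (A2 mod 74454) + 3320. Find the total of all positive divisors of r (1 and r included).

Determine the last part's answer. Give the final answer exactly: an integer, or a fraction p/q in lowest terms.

Part I: -3*(-24)^2 + 4*(-24)^1 - 1 = (-1728) + (-96) + (-1) = -1825; answer -1825
Part II: A1 = -1825; d = -25; a(2) = -3*(33) - 3*(-25) = -24; iterating: a(2)=-24, a(3)=-27, a(4)=153, a(5)=-378, a(6)=675, a(7)=-891, a(8)=648, a(9)=729, a(10)=-4131, a(11)=10206; answer 10206
Part III: A2 = 10206; r = 13526; 13526 = 2 * 6763; sigma = (1 + 2) * (1 + 6763) = 3 * 6764 = 20292; answer 20292

20292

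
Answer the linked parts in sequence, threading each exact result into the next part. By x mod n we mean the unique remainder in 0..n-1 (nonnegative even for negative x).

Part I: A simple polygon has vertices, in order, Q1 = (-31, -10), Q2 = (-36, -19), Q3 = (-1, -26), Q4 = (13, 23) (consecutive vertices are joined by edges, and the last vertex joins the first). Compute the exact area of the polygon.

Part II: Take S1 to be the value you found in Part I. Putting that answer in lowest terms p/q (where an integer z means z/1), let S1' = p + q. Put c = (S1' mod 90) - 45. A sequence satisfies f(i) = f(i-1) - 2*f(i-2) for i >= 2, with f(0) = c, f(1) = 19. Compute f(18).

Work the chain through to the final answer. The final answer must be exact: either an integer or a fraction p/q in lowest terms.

Part I: cross terms: (-31*-19 - -36*-10)=229, (-36*-26 - -1*-19)=917, (-1*23 - 13*-26)=315, (13*-10 - -31*23)=583; twice the area = |2044| = 2044; area = 1022; answer 1022
Part II: S1 = 1022; threaded value p + q = 1023; c = -12; f(2) = 1*(19) - 2*(-12) = 43; iterating: f(2)=43, f(3)=5, f(4)=-81, f(5)=-91, f(6)=71, f(7)=253, f(8)=111, f(9)=-395, f(10)=-617, f(11)=173, f(12)=1407, f(13)=1061, f(14)=-1753, f(15)=-3875, f(16)=-369, f(17)=7381, f(18)=8119; answer 8119

8119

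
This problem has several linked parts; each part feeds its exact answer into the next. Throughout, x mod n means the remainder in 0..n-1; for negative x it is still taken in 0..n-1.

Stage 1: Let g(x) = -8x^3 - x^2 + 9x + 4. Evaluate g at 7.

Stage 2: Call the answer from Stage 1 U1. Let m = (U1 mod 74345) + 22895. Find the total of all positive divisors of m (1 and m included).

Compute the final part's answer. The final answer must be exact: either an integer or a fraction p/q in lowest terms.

166848

Stage 1: -8*(7)^3 - 1*(7)^2 + 9*(7)^1 + 4 = (-2744) + (-49) + (63) + (4) = -2726; answer -2726
Stage 2: U1 = -2726; m = 94514; 94514 = 2 * 7 * 43 * 157; sigma = (1 + 2) * (1 + 7) * (1 + 43) * (1 + 157) = 3 * 8 * 44 * 158 = 166848; answer 166848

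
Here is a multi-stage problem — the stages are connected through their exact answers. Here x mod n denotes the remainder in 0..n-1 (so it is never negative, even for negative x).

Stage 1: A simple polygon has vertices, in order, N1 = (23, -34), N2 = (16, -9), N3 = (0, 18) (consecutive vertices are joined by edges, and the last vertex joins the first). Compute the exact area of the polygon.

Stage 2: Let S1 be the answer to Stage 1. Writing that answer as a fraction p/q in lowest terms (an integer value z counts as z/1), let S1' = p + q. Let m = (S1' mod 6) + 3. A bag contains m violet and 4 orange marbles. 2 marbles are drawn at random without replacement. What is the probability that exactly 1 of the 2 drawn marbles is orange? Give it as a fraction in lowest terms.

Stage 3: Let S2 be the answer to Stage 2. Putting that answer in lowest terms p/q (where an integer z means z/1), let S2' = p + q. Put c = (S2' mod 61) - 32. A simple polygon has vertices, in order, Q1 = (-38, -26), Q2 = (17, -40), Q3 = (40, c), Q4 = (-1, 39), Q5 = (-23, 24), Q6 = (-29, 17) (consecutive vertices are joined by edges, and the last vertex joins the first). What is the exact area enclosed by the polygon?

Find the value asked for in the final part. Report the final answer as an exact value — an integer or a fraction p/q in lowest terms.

3769

Stage 1: cross terms: (23*-9 - 16*-34)=337, (16*18 - 0*-9)=288, (0*-34 - 23*18)=-414; twice the area = |211| = 211; area = 211/2; answer 211/2
Stage 2: S1 = 211/2; threaded value p + q = 213; m = 6; total draws C(10,2) = 45; favorable C(4,1)*C(6,1) = 24; P = 8/15; answer 8/15
Stage 3: S2 = 8/15; threaded value p + q = 23; c = -9; cross terms: (-38*-40 - 17*-26)=1962, (17*-9 - 40*-40)=1447, (40*39 - -1*-9)=1551, (-1*24 - -23*39)=873, (-23*17 - -29*24)=305, (-29*-26 - -38*17)=1400; twice the area = |7538| = 7538; area = 3769; answer 3769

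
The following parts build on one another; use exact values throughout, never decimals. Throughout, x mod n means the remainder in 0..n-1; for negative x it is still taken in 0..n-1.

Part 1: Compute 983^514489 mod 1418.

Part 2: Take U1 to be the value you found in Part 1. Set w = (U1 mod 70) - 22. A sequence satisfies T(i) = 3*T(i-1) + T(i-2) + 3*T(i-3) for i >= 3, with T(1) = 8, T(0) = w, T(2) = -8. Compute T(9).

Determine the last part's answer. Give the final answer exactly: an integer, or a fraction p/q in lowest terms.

Part 1: squarings mod 1418: 983^1=983, 983^2=631, 983^4=1121, 983^8=293, 983^16=769, 983^32=55, 983^64=189, 983^128=271, 983^256=1123, 983^512=527, 983^1024=1219, 983^2048=1315, 983^4096=683, 983^8192=1385, 983^16384=1089, 983^32768=473, 983^65536=1103, 983^131072=1383, 983^262144=1225; 983^514489 = 983^1 * 983^8 * 983^16 * 983^32 * 983^128 * 983^256 * 983^2048 * 983^4096 * 983^16384 * 983^32768 * 983^65536 * 983^131072 * 983^262144 = 1375 (mod 1418); answer 1375
Part 2: U1 = 1375; w = 23; T(3) = 3*(-8) + 1*(8) + 3*(23) = 53; iterating: T(3)=53, T(4)=175, T(5)=554, T(6)=1996, T(7)=7067, T(8)=24859, T(9)=87632; answer 87632

87632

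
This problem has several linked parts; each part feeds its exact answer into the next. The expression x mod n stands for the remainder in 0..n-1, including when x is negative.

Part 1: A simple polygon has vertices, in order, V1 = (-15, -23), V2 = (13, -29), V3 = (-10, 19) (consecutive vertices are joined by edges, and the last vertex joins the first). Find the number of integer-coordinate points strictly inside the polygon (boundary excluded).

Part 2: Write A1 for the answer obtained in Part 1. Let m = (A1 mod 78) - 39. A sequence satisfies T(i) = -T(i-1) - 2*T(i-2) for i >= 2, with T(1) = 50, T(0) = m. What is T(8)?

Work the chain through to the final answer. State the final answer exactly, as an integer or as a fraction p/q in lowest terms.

-88

Part 1: cross terms: (-15*-29 - 13*-23)=734, (13*19 - -10*-29)=-43, (-10*-23 - -15*19)=515; twice the area = |1206| = 1206; area = 603; boundary points = 2 + 1 + 1 = 4; strictly interior points = area - boundary/2 + 1 = 602; answer 602
Part 2: A1 = 602; m = 17; T(2) = -1*(50) - 2*(17) = -84; iterating: T(2)=-84, T(3)=-16, T(4)=184, T(5)=-152, T(6)=-216, T(7)=520, T(8)=-88; answer -88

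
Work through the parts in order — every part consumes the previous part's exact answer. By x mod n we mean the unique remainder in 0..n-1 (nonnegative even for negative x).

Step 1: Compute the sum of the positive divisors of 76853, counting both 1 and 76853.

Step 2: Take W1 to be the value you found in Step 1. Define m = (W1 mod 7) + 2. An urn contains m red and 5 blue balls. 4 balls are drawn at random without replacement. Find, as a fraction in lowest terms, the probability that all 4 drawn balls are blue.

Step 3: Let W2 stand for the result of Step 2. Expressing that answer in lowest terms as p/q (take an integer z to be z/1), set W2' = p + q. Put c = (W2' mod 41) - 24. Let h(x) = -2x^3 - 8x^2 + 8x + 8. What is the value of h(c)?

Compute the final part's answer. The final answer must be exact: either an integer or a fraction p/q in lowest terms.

-24

Step 1: 76853 = 7 * 10979; sigma = (1 + 7) * (1 + 10979) = 8 * 10980 = 87840; answer 87840
Step 2: W1 = 87840; m = 6; total draws C(11,4) = 330; favorable C(5,4) = 5; P = 1/66; answer 1/66
Step 3: W2 = 1/66; threaded value p + q = 67; c = 2; -2*(2)^3 - 8*(2)^2 + 8*(2)^1 + 8 = (-16) + (-32) + (16) + (8) = -24; answer -24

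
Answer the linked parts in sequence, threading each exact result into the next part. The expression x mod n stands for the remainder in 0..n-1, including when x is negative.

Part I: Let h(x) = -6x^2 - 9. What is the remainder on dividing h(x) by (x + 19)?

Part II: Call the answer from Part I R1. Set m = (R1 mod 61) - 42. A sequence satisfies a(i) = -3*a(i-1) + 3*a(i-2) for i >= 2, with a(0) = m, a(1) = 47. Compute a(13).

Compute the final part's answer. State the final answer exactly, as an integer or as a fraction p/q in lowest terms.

464185647

Part I: remainder = value at the root: -6*(-19)^2 - 9 = (-2166) + (-9) = -2175; answer -2175
Part II: R1 = -2175; m = -21; a(2) = -3*(47) + 3*(-21) = -204; iterating: a(2)=-204, a(3)=753, a(4)=-2871, a(5)=10872, a(6)=-41229, a(7)=156303, a(8)=-592596, a(9)=2246697, a(10)=-8517879, a(11)=32293728, a(12)=-122434821, a(13)=464185647; answer 464185647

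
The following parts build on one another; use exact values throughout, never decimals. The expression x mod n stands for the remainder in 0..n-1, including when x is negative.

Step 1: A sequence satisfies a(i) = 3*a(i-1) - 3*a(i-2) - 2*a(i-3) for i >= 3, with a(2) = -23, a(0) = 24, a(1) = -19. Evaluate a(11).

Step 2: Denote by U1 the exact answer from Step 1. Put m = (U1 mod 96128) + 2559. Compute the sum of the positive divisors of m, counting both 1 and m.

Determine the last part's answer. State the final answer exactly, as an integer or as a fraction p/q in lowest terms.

Step 1: a(3) = 3*(-23) - 3*(-19) - 2*(24) = -60; iterating: a(3)=-60, a(4)=-73, a(5)=7, a(6)=360, a(7)=1205, a(8)=2521, a(9)=3228, a(10)=-289, a(11)=-15593; answer -15593
Step 2: U1 = -15593; m = 83094; 83094 = 2 * 3 * 11 * 1259; sigma = (1 + 2) * (1 + 3) * (1 + 11) * (1 + 1259) = 3 * 4 * 12 * 1260 = 181440; answer 181440

181440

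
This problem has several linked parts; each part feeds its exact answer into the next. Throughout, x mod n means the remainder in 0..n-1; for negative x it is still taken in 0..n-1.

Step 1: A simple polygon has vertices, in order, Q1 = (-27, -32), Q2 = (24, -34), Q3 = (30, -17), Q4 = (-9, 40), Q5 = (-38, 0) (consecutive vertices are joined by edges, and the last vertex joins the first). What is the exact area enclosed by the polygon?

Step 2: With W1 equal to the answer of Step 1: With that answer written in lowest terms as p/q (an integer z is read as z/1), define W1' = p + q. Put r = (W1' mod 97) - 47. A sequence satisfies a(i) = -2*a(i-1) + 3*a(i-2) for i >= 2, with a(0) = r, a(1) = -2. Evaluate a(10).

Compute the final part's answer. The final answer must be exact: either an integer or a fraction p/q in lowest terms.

354310

Step 1: cross terms: (-27*-34 - 24*-32)=1686, (24*-17 - 30*-34)=612, (30*40 - -9*-17)=1047, (-9*0 - -38*40)=1520, (-38*-32 - -27*0)=1216; twice the area = |6081| = 6081; area = 6081/2; answer 6081/2
Step 2: W1 = 6081/2; threaded value p + q = 6083; r = 22; a(2) = -2*(-2) + 3*(22) = 70; iterating: a(2)=70, a(3)=-146, a(4)=502, a(5)=-1442, a(6)=4390, a(7)=-13106, a(8)=39382, a(9)=-118082, a(10)=354310; answer 354310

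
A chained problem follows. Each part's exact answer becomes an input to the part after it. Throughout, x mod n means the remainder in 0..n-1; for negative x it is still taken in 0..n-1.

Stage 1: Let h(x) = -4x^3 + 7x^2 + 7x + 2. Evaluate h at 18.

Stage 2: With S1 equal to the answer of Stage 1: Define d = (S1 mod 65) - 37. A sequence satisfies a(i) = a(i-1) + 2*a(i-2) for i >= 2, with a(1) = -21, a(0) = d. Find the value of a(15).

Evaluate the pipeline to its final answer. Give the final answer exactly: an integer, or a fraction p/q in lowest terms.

54589

Stage 1: -4*(18)^3 + 7*(18)^2 + 7*(18)^1 + 2 = (-23328) + (2268) + (126) + (2) = -20932; answer -20932
Stage 2: S1 = -20932; d = 26; a(2) = 1*(-21) + 2*(26) = 31; iterating: a(2)=31, a(3)=-11, a(4)=51, a(5)=29, a(6)=131, a(7)=189, a(8)=451, a(9)=829, a(10)=1731, a(11)=3389, a(12)=6851, a(13)=13629, a(14)=27331, a(15)=54589; answer 54589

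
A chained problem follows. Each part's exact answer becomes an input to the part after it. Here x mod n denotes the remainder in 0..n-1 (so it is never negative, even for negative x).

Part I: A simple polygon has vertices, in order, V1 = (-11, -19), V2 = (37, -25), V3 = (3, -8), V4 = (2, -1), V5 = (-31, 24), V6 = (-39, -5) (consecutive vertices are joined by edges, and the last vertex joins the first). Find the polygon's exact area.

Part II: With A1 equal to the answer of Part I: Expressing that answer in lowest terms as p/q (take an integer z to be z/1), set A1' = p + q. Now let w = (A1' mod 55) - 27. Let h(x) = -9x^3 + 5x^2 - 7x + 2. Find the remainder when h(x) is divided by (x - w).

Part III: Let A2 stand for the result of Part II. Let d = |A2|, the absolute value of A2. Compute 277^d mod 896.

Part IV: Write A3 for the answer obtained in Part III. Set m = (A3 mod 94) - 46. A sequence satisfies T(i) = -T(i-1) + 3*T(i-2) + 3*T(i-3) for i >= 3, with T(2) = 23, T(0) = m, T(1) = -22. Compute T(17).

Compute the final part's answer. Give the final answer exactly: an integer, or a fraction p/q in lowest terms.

Part I: cross terms: (-11*-25 - 37*-19)=978, (37*-8 - 3*-25)=-221, (3*-1 - 2*-8)=13, (2*24 - -31*-1)=17, (-31*-5 - -39*24)=1091, (-39*-19 - -11*-5)=686; twice the area = |2564| = 2564; area = 1282; answer 1282
Part II: A1 = 1282; threaded value p + q = 1283; w = -9; remainder = value at the root: -9*(-9)^3 + 5*(-9)^2 - 7*(-9)^1 + 2 = (6561) + (405) + (63) + (2) = 7031; answer 7031
Part III: A2 = 7031; d = 7031; squarings mod 896: 277^1=277, 277^2=569, 277^4=305, 277^8=737, 277^16=193, 277^32=513, 277^64=641, 277^128=513, 277^256=641, 277^512=513, 277^1024=641, 277^2048=513, 277^4096=641; 277^7031 = 277^1 * 277^2 * 277^4 * 277^16 * 277^32 * 277^64 * 277^256 * 277^512 * 277^2048 * 277^4096 = 93 (mod 896); answer 93
Part IV: A3 = 93; m = 47; T(3) = -1*(23) + 3*(-22) + 3*(47) = 52; iterating: T(3)=52, T(4)=-49, T(5)=274, T(6)=-265, T(7)=940, T(8)=-913, T(9)=2938, T(10)=-2857, T(11)=8932, T(12)=-8689, T(13)=26914, T(14)=-26185, T(15)=80860, T(16)=-78673, T(17)=242698; answer 242698

242698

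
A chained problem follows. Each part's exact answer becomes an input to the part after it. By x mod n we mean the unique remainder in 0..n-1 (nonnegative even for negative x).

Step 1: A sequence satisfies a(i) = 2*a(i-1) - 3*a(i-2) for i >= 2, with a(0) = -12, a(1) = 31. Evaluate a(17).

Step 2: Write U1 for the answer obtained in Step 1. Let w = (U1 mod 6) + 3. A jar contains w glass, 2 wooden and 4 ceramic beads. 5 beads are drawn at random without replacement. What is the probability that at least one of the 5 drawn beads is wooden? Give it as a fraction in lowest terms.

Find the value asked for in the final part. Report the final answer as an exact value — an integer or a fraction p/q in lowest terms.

7/9

Step 1: a(2) = 2*(31) - 3*(-12) = 98; iterating: a(2)=98, a(3)=103, a(4)=-88, a(5)=-485, a(6)=-706, a(7)=43, a(8)=2204, a(9)=4279, a(10)=1946, a(11)=-8945, a(12)=-23728, a(13)=-20621, a(14)=29942, a(15)=121747, a(16)=153668, a(17)=-57905; answer -57905
Step 2: U1 = -57905; w = 4; total draws C(10,5) = 252; complement C(8,5) = 56; favorable 252 - 56 = 196; P = 7/9; answer 7/9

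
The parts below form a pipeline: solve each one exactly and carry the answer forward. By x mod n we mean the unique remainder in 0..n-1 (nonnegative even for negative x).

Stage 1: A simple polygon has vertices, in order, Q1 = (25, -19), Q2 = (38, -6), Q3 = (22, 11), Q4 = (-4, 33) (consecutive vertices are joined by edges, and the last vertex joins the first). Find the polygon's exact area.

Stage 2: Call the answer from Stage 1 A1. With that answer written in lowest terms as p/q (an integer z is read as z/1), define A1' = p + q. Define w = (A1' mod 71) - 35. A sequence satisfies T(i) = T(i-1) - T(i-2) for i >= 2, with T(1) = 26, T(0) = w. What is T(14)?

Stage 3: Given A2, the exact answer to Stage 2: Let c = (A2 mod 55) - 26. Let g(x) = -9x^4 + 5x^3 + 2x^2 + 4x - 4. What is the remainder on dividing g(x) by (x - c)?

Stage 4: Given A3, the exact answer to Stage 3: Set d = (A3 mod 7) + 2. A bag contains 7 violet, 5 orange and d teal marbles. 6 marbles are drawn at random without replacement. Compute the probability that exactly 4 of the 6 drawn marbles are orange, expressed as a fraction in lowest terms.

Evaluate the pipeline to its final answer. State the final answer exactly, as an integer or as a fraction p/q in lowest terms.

Stage 1: cross terms: (25*-6 - 38*-19)=572, (38*11 - 22*-6)=550, (22*33 - -4*11)=770, (-4*-19 - 25*33)=-749; twice the area = |1143| = 1143; area = 1143/2; answer 1143/2
Stage 2: A1 = 1143/2; threaded value p + q = 1145; w = -26; T(2) = 1*(26) - 1*(-26) = 52; iterating: T(2)=52, T(3)=26, T(4)=-26, T(5)=-52, T(6)=-26, T(7)=26, T(8)=52, T(9)=26, T(10)=-26, T(11)=-52, T(12)=-26, T(13)=26, T(14)=52; answer 52
Stage 3: A2 = 52; c = 26; remainder = value at the root: -9*(26)^4 + 5*(26)^3 + 2*(26)^2 + 4*(26)^1 - 4 = (-4112784) + (87880) + (1352) + (104) + (-4) = -4023452; answer -4023452
Stage 4: A3 = -4023452; d = 3; total draws C(15,6) = 5005; favorable C(5,4)*C(10,2) = 225; P = 45/1001; answer 45/1001

45/1001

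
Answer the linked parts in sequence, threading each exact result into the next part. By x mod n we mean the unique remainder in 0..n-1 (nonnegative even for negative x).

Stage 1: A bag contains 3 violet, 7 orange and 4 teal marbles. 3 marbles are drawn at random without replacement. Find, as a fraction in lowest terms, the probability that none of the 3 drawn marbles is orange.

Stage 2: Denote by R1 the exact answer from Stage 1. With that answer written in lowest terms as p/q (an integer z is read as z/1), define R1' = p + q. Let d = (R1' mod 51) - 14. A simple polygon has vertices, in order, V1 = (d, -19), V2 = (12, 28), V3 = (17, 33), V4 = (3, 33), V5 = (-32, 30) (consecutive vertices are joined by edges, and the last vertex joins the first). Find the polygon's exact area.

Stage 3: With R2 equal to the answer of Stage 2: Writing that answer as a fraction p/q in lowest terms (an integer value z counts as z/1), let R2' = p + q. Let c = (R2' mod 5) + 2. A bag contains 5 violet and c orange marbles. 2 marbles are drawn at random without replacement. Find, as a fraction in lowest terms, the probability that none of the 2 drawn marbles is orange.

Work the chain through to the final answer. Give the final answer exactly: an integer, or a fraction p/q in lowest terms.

5/14

Stage 1: total draws C(14,3) = 364; favorable C(7,3) = 35; P = 5/52; answer 5/52
Stage 2: R1 = 5/52; threaded value p + q = 57; d = -8; cross terms: (-8*28 - 12*-19)=4, (12*33 - 17*28)=-80, (17*33 - 3*33)=462, (3*30 - -32*33)=1146, (-32*-19 - -8*30)=848; twice the area = |2380| = 2380; area = 1190; answer 1190
Stage 3: R2 = 1190; threaded value p + q = 1191; c = 3; total draws C(8,2) = 28; favorable C(5,2) = 10; P = 5/14; answer 5/14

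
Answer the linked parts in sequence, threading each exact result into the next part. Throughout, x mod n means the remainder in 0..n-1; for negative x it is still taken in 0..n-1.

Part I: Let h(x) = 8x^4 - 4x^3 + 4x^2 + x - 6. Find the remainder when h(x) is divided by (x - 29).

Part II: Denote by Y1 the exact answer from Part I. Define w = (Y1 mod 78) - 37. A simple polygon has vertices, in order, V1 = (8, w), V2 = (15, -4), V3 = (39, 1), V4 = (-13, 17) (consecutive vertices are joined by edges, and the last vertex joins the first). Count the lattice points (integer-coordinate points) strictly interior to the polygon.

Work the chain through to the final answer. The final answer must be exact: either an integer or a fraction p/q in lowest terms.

Part I: remainder = value at the root: 8*(29)^4 - 4*(29)^3 + 4*(29)^2 + 1*(29)^1 - 6 = (5658248) + (-97556) + (3364) + (29) + (-6) = 5564079; answer 5564079
Part II: Y1 = 5564079; w = -10; cross terms: (8*-4 - 15*-10)=118, (15*1 - 39*-4)=171, (39*17 - -13*1)=676, (-13*-10 - 8*17)=-6; twice the area = |959| = 959; area = 959/2; boundary points = 1 + 1 + 4 + 3 = 9; strictly interior points = area - boundary/2 + 1 = 476; answer 476

476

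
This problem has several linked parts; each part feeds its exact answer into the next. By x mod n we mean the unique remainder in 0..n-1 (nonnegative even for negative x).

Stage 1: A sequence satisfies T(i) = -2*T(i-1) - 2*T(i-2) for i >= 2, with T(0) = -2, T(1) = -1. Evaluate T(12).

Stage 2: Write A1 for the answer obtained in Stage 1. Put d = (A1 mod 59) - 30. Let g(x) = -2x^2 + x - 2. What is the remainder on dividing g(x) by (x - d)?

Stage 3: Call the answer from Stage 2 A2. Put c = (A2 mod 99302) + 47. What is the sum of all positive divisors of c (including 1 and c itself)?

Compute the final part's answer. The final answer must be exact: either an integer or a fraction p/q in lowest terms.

118584

Stage 1: T(2) = -2*(-1) - 2*(-2) = 6; iterating: T(2)=6, T(3)=-10, T(4)=8, T(5)=4, T(6)=-24, T(7)=40, T(8)=-32, T(9)=-16, T(10)=96, T(11)=-160, T(12)=128; answer 128
Stage 2: A1 = 128; d = -20; remainder = value at the root: -2*(-20)^2 + 1*(-20)^1 - 2 = (-800) + (-20) + (-2) = -822; answer -822
Stage 3: A2 = -822; c = 98527; 98527 = 11 * 13^2 * 53; sigma = (1 + 11) * (1 + 13 + 169) * (1 + 53) = 12 * 183 * 54 = 118584; answer 118584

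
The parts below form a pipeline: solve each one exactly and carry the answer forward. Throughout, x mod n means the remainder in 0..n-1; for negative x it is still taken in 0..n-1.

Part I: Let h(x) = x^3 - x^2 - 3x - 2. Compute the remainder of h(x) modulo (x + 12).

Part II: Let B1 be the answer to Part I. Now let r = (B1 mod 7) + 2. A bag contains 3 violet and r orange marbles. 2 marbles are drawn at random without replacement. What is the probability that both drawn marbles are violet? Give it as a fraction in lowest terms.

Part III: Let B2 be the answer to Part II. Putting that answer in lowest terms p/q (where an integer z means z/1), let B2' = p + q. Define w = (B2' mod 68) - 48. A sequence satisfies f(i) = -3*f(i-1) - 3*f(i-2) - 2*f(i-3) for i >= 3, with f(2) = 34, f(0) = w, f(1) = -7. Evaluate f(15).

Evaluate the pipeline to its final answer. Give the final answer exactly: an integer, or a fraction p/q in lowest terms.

-109247

Part I: remainder = value at the root: 1*(-12)^3 - 1*(-12)^2 - 3*(-12)^1 - 2 = (-1728) + (-144) + (36) + (-2) = -1838; answer -1838
Part II: B1 = -1838; r = 5; total draws C(8,2) = 28; favorable C(3,2) = 3; P = 3/28; answer 3/28
Part III: B2 = 3/28; threaded value p + q = 31; w = -17; f(3) = -3*(34) - 3*(-7) - 2*(-17) = -47; iterating: f(3)=-47, f(4)=53, f(5)=-86, f(6)=193, f(7)=-427, f(8)=874, f(9)=-1727, f(10)=3413, f(11)=-6806, f(12)=13633, f(13)=-27307, f(14)=54634, f(15)=-109247; answer -109247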